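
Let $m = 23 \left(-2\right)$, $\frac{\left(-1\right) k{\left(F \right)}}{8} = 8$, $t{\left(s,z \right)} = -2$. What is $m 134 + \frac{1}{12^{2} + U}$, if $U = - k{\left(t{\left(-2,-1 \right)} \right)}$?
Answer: $- \frac{1282111}{208} \approx -6164.0$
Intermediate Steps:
$k{\left(F \right)} = -64$ ($k{\left(F \right)} = \left(-8\right) 8 = -64$)
$U = 64$ ($U = \left(-1\right) \left(-64\right) = 64$)
$m = -46$
$m 134 + \frac{1}{12^{2} + U} = \left(-46\right) 134 + \frac{1}{12^{2} + 64} = -6164 + \frac{1}{144 + 64} = -6164 + \frac{1}{208} = - \frac{1282111}{208}$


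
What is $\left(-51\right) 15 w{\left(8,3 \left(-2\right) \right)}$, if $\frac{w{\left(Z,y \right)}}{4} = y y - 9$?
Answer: $-82620$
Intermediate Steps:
$w{\left(Z,y \right)} = -36 + 4 y^{2}$ ($w{\left(Z,y \right)} = 4 \left(y y - 9\right) = 4 \left(y^{2} - 9\right) = 4 \left(-9 + y^{2}\right) = -36 + 4 y^{2}$)
$\left(-51\right) 15 w{\left(8,3 \left(-2\right) \right)} = \left(-51\right) 15 \left(-36 + 4 \left(3 \left(-2\right)\right)^{2}\right) = - 765 \left(-36 + 4 \left(-6\right)^{2}\right) = - 765 \left(-36 + 4 \cdot 36\right) = - 765 \left(-36 + 144\right) = \left(-765\right) 108 = -82620$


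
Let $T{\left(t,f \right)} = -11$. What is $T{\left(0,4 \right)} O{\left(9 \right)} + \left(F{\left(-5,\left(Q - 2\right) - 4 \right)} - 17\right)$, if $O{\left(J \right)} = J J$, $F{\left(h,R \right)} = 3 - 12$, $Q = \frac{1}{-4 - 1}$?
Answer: $-917$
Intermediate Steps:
$Q = - \frac{1}{5}$ ($Q = \frac{1}{-5} = - \frac{1}{5} \approx -0.2$)
$F{\left(h,R \right)} = -9$ ($F{\left(h,R \right)} = 3 - 12 = -9$)
$O{\left(J \right)} = J^{2}$
$T{\left(0,4 \right)} O{\left(9 \right)} + \left(F{\left(-5,\left(Q - 2\right) - 4 \right)} - 17\right) = - 11 \cdot 9^{2} - 26 = \left(-11\right) 81 - 26 = -891 - 26 = -917$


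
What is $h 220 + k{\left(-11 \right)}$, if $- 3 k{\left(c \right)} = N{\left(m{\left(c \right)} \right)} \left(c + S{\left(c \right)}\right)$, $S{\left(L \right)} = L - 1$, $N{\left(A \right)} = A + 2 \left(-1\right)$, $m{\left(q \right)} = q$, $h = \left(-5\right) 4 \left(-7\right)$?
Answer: $\frac{92101}{3} \approx 30700.0$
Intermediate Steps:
$h = 140$ ($h = \left(-20\right) \left(-7\right) = 140$)
$N{\left(A \right)} = -2 + A$ ($N{\left(A \right)} = A - 2 = -2 + A$)
$S{\left(L \right)} = -1 + L$
$k{\left(c \right)} = - \frac{\left(-1 + 2 c\right) \left(-2 + c\right)}{3}$ ($k{\left(c \right)} = - \frac{\left(-2 + c\right) \left(c + \left(-1 + c\right)\right)}{3} = - \frac{\left(-2 + c\right) \left(-1 + 2 c\right)}{3} = - \frac{\left(-1 + 2 c\right) \left(-2 + c\right)}{3}$)
$h 220 + k{\left(-11 \right)} = 140 \cdot 220 - \frac{\left(-1 + 2 \left(-11\right)\right) \left(-2 - 11\right)}{3} = 30800 - \frac{1}{3} \left(-1 - 22\right) \left(-13\right) = 30800 - \left(- \frac{23}{3}\right) \left(-13\right) = 30800 - \frac{299}{3} = \frac{92101}{3}$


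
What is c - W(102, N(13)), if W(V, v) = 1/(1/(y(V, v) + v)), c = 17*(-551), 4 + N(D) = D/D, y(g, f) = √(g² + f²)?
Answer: -9364 - 3*√1157 ≈ -9466.0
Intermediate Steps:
y(g, f) = √(f² + g²)
N(D) = -3 (N(D) = -4 + D/D = -4 + 1 = -3)
c = -9367
W(V, v) = v + √(V² + v²) (W(V, v) = 1/(1/(√(v² + V²) + v)) = 1/(1/(√(V² + v²) + v)) = 1/(1/(v + √(V² + v²))) = v + √(V² + v²))
c - W(102, N(13)) = -9367 - (-3 + √(102² + (-3)²)) = -9367 - (-3 + √(10404 + 9)) = -9367 - (-3 + √10413) = -9367 - (-3 + 3*√1157) = -9367 + (3 - 3*√1157) = -9364 - 3*√1157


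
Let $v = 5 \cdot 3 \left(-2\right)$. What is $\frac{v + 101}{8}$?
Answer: $\frac{71}{8} \approx 8.875$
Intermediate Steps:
$v = -30$ ($v = 15 \left(-2\right) = -30$)
$\frac{v + 101}{8} = \frac{-30 + 101}{8} = 71 \cdot \frac{1}{8} = \frac{71}{8}$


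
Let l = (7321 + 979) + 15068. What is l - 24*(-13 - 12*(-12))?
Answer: 20224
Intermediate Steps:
l = 23368 (l = 8300 + 15068 = 23368)
l - 24*(-13 - 12*(-12)) = 23368 - 24*(-13 - 12*(-12)) = 23368 - 24*(-13 + 144) = 23368 - 24*131 = 23368 - 3144 = 20224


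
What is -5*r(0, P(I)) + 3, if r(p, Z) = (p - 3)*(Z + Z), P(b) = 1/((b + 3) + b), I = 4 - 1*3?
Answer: 9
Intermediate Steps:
I = 1 (I = 4 - 3 = 1)
P(b) = 1/(3 + 2*b) (P(b) = 1/((3 + b) + b) = 1/(3 + 2*b))
r(p, Z) = 2*Z*(-3 + p) (r(p, Z) = (-3 + p)*(2*Z) = 2*Z*(-3 + p))
-5*r(0, P(I)) + 3 = -10*(-3 + 0)/(3 + 2*1) + 3 = -10*(-3)/(3 + 2) + 3 = -10*(-3)/5 + 3 = -5*(-6/5) + 3 = 6 + 3 = 9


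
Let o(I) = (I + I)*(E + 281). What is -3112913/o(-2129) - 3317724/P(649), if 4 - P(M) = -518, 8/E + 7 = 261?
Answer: -27999761477825/4407196062 ≈ -6353.2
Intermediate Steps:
E = 4/127 (E = 8/(-7 + 261) = 8/254 = 8*(1/254) = 4/127 ≈ 0.031496)
o(I) = 71382*I/127 (o(I) = (I + I)*(4/127 + 281) = (2*I)*(35691/127) = 71382*I/127)
P(M) = 522 (P(M) = 4 - 1*(-518) = 4 + 518 = 522)
-3112913/o(-2129) - 3317724/P(649) = -3112913/((71382/127)*(-2129)) - 3317724/522 = -3112913/(-151972278/127) - 3317724*1/522 = -3112913*(-127/151972278) - 184318/29 = 395339951/151972278 - 184318/29 = -27999761477825/4407196062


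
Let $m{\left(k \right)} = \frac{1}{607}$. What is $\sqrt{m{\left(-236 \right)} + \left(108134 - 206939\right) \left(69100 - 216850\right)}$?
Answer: $\frac{\sqrt{5378780158999357}}{607} \approx 1.2082 \cdot 10^{5}$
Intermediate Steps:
$m{\left(k \right)} = \frac{1}{607}$
$\sqrt{m{\left(-236 \right)} + \left(108134 - 206939\right) \left(69100 - 216850\right)} = \sqrt{\frac{1}{607} + \left(108134 - 206939\right) \left(69100 - 216850\right)} = \sqrt{\frac{1}{607} - -14598438750} = \sqrt{\frac{1}{607} + 14598438750} = \sqrt{\frac{8861252321251}{607}} = \frac{\sqrt{5378780158999357}}{607}$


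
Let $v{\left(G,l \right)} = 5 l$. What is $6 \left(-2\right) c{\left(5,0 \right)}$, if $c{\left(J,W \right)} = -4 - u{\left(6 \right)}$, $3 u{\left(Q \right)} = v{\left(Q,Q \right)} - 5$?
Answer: $148$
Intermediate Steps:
$u{\left(Q \right)} = - \frac{5}{3} + \frac{5 Q}{3}$ ($u{\left(Q \right)} = \frac{5 Q - 5}{3} = \frac{-5 + 5 Q}{3} = - \frac{5}{3} + \frac{5 Q}{3}$)
$c{\left(J,W \right)} = - \frac{37}{3}$ ($c{\left(J,W \right)} = -4 - \left(- \frac{5}{3} + \frac{5}{3} \cdot 6\right) = -4 - \left(- \frac{5}{3} + 10\right) = -4 - \frac{25}{3} = - \frac{37}{3}$)
$6 \left(-2\right) c{\left(5,0 \right)} = 6 \left(-2\right) \left(- \frac{37}{3}\right) = \left(-12\right) \left(- \frac{37}{3}\right) = 148$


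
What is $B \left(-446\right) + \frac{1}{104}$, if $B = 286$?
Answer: $- \frac{13265823}{104} \approx -1.2756 \cdot 10^{5}$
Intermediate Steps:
$B \left(-446\right) + \frac{1}{104} = 286 \left(-446\right) + \frac{1}{104} = -127556 + \frac{1}{104} = - \frac{13265823}{104}$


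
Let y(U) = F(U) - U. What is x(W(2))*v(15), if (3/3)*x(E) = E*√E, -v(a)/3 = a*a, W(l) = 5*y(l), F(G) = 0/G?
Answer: 6750*I*√10 ≈ 21345.0*I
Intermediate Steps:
F(G) = 0
y(U) = -U (y(U) = 0 - U = -U)
W(l) = -5*l (W(l) = 5*(-l) = -5*l)
v(a) = -3*a² (v(a) = -3*a*a = -3*a²)
x(E) = E^(3/2) (x(E) = E*√E = E^(3/2))
x(W(2))*v(15) = (-5*2)^(3/2)*(-3*15²) = (-10)^(3/2)*(-3*225) = -10*I*√10*(-675) = 6750*I*√10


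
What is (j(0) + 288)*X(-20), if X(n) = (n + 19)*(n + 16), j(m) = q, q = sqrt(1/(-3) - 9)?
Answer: 1152 + 8*I*sqrt(21)/3 ≈ 1152.0 + 12.22*I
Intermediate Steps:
q = 2*I*sqrt(21)/3 (q = sqrt(-1/3 - 9) = sqrt(-28/3) = 2*I*sqrt(21)/3 ≈ 3.055*I)
j(m) = 2*I*sqrt(21)/3
X(n) = (16 + n)*(19 + n) (X(n) = (19 + n)*(16 + n) = (16 + n)*(19 + n))
(j(0) + 288)*X(-20) = (2*I*sqrt(21)/3 + 288)*(304 + (-20)**2 + 35*(-20)) = (288 + 2*I*sqrt(21)/3)*(304 + 400 - 700) = (288 + 2*I*sqrt(21)/3)*4 = 1152 + 8*I*sqrt(21)/3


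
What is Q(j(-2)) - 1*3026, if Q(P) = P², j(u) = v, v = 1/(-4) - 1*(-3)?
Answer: -48295/16 ≈ -3018.4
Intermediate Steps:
v = 11/4 (v = -¼ + 3 = 11/4 ≈ 2.7500)
j(u) = 11/4
Q(j(-2)) - 1*3026 = (11/4)² - 1*3026 = 121/16 - 3026 = -48295/16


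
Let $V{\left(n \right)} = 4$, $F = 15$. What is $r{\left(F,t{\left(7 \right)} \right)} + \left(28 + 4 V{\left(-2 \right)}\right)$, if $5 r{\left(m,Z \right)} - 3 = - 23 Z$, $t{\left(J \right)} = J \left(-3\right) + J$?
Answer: $109$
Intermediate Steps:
$t{\left(J \right)} = - 2 J$ ($t{\left(J \right)} = - 3 J + J = - 2 J$)
$r{\left(m,Z \right)} = \frac{3}{5} - \frac{23 Z}{5}$ ($r{\left(m,Z \right)} = \frac{3}{5} + \frac{\left(-23\right) Z}{5} = \frac{3}{5} - \frac{23 Z}{5}$)
$r{\left(F,t{\left(7 \right)} \right)} + \left(28 + 4 V{\left(-2 \right)}\right) = \left(\frac{3}{5} - \frac{23 \left(\left(-2\right) 7\right)}{5}\right) + \left(28 + 4 \cdot 4\right) = \left(\frac{3}{5} - - \frac{322}{5}\right) + \left(28 + 16\right) = \left(\frac{3}{5} + \frac{322}{5}\right) + 44 = 65 + 44 = 109$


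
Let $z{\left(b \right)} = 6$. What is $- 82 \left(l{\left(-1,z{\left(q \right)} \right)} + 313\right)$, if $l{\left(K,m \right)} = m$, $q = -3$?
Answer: $-26158$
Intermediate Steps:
$- 82 \left(l{\left(-1,z{\left(q \right)} \right)} + 313\right) = - 82 \left(6 + 313\right) = \left(-82\right) 319 = -26158$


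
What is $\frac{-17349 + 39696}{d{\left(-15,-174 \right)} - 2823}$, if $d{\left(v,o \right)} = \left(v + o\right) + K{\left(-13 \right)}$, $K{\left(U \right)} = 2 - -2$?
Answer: $- \frac{22347}{3008} \approx -7.4292$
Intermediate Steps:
$K{\left(U \right)} = 4$ ($K{\left(U \right)} = 2 + 2 = 4$)
$d{\left(v,o \right)} = 4 + o + v$ ($d{\left(v,o \right)} = \left(v + o\right) + 4 = \left(o + v\right) + 4 = 4 + o + v$)
$\frac{-17349 + 39696}{d{\left(-15,-174 \right)} - 2823} = \frac{-17349 + 39696}{\left(4 - 174 - 15\right) - 2823} = \frac{22347}{-185 - 2823} = \frac{22347}{-3008} = 22347 \left(- \frac{1}{3008}\right) = - \frac{22347}{3008}$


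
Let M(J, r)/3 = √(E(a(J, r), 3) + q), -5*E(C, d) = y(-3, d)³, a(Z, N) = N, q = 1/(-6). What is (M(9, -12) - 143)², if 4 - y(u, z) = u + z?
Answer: (1430 - I*√11670)²/100 ≈ 20332.0 - 3089.6*I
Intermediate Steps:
q = -⅙ ≈ -0.16667
y(u, z) = 4 - u - z (y(u, z) = 4 - (u + z) = 4 + (-u - z) = 4 - u - z)
E(C, d) = -(7 - d)³/5 (E(C, d) = -(4 - 1*(-3) - d)³/5 = -(4 + 3 - d)³/5 = -(7 - d)³/5)
M(J, r) = I*√11670/10 (M(J, r) = 3*√((-7 + 3)³/5 - ⅙) = 3*√((⅕)*(-4)³ - ⅙) = 3*√((⅕)*(-64) - ⅙) = 3*√(-64/5 - ⅙) = 3*√(-389/30) = 3*(I*√11670/30) = I*√11670/10)
(M(9, -12) - 143)² = (I*√11670/10 - 143)² = (-143 + I*√11670/10)²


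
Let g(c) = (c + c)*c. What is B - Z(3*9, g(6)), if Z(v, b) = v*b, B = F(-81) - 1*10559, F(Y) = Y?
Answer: -12584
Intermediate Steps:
g(c) = 2*c² (g(c) = (2*c)*c = 2*c²)
B = -10640 (B = -81 - 1*10559 = -81 - 10559 = -10640)
Z(v, b) = b*v
B - Z(3*9, g(6)) = -10640 - 2*6²*3*9 = -10640 - 2*36*27 = -10640 - 72*27 = -10640 - 1*1944 = -10640 - 1944 = -12584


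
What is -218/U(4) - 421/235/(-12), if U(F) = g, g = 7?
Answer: -611813/19740 ≈ -30.994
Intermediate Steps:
U(F) = 7
-218/U(4) - 421/235/(-12) = -218/7 - 421/235/(-12) = -218*1/7 - 421*1/235*(-1/12) = -218/7 - 421/235*(-1/12) = -218/7 + 421/2820 = -611813/19740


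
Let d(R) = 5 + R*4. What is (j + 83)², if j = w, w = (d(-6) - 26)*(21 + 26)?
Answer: 4129024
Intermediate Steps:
d(R) = 5 + 4*R
w = -2115 (w = ((5 + 4*(-6)) - 26)*(21 + 26) = ((5 - 24) - 26)*47 = (-19 - 26)*47 = -45*47 = -2115)
j = -2115
(j + 83)² = (-2115 + 83)² = (-2032)² = 4129024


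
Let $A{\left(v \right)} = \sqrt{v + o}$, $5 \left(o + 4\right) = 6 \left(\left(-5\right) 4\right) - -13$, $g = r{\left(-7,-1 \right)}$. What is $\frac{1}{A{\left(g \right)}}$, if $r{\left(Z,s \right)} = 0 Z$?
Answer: $- \frac{i \sqrt{635}}{127} \approx - 0.19842 i$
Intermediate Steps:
$r{\left(Z,s \right)} = 0$
$g = 0$
$o = - \frac{127}{5}$ ($o = -4 + \frac{6 \left(\left(-5\right) 4\right) - -13}{5} = -4 + \frac{6 \left(-20\right) + 13}{5} = -4 + \frac{-120 + 13}{5} = -4 + \frac{1}{5} \left(-107\right) = -4 - \frac{107}{5} = - \frac{127}{5} \approx -25.4$)
$A{\left(v \right)} = \sqrt{- \frac{127}{5} + v}$ ($A{\left(v \right)} = \sqrt{v - \frac{127}{5}} = \sqrt{- \frac{127}{5} + v}$)
$\frac{1}{A{\left(g \right)}} = \frac{1}{\frac{1}{5} \sqrt{-635 + 25 \cdot 0}} = \frac{1}{\frac{1}{5} \sqrt{-635 + 0}} = \frac{1}{\frac{1}{5} \sqrt{-635}} = \frac{1}{\frac{1}{5} i \sqrt{635}} = - \frac{i \sqrt{635}}{127}$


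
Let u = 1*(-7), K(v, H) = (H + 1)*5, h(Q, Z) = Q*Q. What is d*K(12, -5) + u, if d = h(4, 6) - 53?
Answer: 733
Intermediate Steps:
h(Q, Z) = Q²
K(v, H) = 5 + 5*H (K(v, H) = (1 + H)*5 = 5 + 5*H)
u = -7
d = -37 (d = 4² - 53 = 16 - 53 = -37)
d*K(12, -5) + u = -37*(5 + 5*(-5)) - 7 = -37*(5 - 25) - 7 = -37*(-20) - 7 = 740 - 7 = 733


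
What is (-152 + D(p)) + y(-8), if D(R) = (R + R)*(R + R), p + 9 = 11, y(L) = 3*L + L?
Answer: -168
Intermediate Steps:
y(L) = 4*L
p = 2 (p = -9 + 11 = 2)
D(R) = 4*R² (D(R) = (2*R)*(2*R) = 4*R²)
(-152 + D(p)) + y(-8) = (-152 + 4*2²) + 4*(-8) = (-152 + 4*4) - 32 = (-152 + 16) - 32 = -136 - 32 = -168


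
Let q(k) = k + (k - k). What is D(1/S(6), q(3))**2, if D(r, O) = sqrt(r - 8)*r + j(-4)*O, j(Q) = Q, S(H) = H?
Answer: (432 - I*sqrt(282))**2/1296 ≈ 143.78 - 11.195*I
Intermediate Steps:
q(k) = k (q(k) = k + 0 = k)
D(r, O) = -4*O + r*sqrt(-8 + r) (D(r, O) = sqrt(r - 8)*r - 4*O = sqrt(-8 + r)*r - 4*O = r*sqrt(-8 + r) - 4*O = -4*O + r*sqrt(-8 + r))
D(1/S(6), q(3))**2 = (-4*3 + sqrt(-8 + 1/6)/6)**2 = (-12 + sqrt(-8 + 1/6)/6)**2 = (-12 + sqrt(-47/6)/6)**2 = (-12 + (I*sqrt(282)/6)/6)**2 = (-12 + I*sqrt(282)/36)**2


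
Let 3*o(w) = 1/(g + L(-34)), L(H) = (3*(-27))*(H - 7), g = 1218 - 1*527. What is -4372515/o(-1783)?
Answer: -52627590540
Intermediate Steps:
g = 691 (g = 1218 - 527 = 691)
L(H) = 567 - 81*H (L(H) = -81*(-7 + H) = 567 - 81*H)
o(w) = 1/12036 (o(w) = 1/(3*(691 + (567 - 81*(-34)))) = 1/(3*(691 + (567 + 2754))) = 1/(3*(691 + 3321)) = (1/3)/4012 = (1/3)*(1/4012) = 1/12036)
-4372515/o(-1783) = -4372515/1/12036 = -4372515*12036 = -52627590540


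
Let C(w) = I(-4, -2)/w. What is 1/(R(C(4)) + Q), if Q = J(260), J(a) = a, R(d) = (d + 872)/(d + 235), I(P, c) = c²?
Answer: 236/62233 ≈ 0.0037922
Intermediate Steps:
C(w) = 4/w (C(w) = (-2)²/w = 4/w)
R(d) = (872 + d)/(235 + d)
Q = 260
1/(R(C(4)) + Q) = 1/((872 + 4/4)/(235 + 4/4) + 260) = 1/((872 + 4*(¼))/(235 + 4*(¼)) + 260) = 1/((872 + 1)/(235 + 1) + 260) = 1/(873/236 + 260) = 1/(62233/236) = 236/62233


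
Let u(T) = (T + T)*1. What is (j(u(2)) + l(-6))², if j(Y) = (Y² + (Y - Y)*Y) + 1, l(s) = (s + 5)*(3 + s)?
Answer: 400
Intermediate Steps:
l(s) = (3 + s)*(5 + s) (l(s) = (5 + s)*(3 + s) = (3 + s)*(5 + s))
u(T) = 2*T (u(T) = (2*T)*1 = 2*T)
j(Y) = 1 + Y² (j(Y) = (Y² + 0*Y) + 1 = (Y² + 0) + 1 = Y² + 1 = 1 + Y²)
(j(u(2)) + l(-6))² = ((1 + (2*2)²) + (15 + (-6)² + 8*(-6)))² = ((1 + 4²) + (15 + 36 - 48))² = ((1 + 16) + 3)² = (17 + 3)² = 20² = 400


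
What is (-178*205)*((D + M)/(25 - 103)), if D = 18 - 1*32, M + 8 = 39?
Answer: 310165/39 ≈ 7952.9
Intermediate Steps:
M = 31 (M = -8 + 39 = 31)
D = -14 (D = 18 - 32 = -14)
(-178*205)*((D + M)/(25 - 103)) = (-178*205)*((-14 + 31)/(25 - 103)) = -620330/(-78) = -620330*(-1)/78 = -36490*(-17/78) = 310165/39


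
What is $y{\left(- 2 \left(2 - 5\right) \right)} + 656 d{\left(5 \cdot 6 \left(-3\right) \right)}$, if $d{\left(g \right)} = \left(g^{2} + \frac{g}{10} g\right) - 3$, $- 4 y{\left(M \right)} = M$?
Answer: $\frac{11685981}{2} \approx 5.843 \cdot 10^{6}$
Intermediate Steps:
$y{\left(M \right)} = - \frac{M}{4}$
$d{\left(g \right)} = -3 + \frac{11 g^{2}}{10}$ ($d{\left(g \right)} = \left(g^{2} + g \frac{1}{10} g\right) - 3 = \left(g^{2} + \frac{g}{10} g\right) - 3 = \left(g^{2} + \frac{g^{2}}{10}\right) - 3 = \frac{11 g^{2}}{10} - 3 = -3 + \frac{11 g^{2}}{10}$)
$y{\left(- 2 \left(2 - 5\right) \right)} + 656 d{\left(5 \cdot 6 \left(-3\right) \right)} = - \frac{\left(-2\right) \left(2 - 5\right)}{4} + 656 \left(-3 + \frac{11 \left(5 \cdot 6 \left(-3\right)\right)^{2}}{10}\right) = - \frac{\left(-2\right) \left(-3\right)}{4} + 656 \left(-3 + \frac{11 \left(30 \left(-3\right)\right)^{2}}{10}\right) = \left(- \frac{1}{4}\right) 6 + 656 \left(-3 + \frac{11 \left(-90\right)^{2}}{10}\right) = - \frac{3}{2} + 656 \left(-3 + \frac{11}{10} \cdot 8100\right) = - \frac{3}{2} + 656 \left(-3 + 8910\right) = - \frac{3}{2} + 656 \cdot 8907 = - \frac{3}{2} + 5842992 = \frac{11685981}{2}$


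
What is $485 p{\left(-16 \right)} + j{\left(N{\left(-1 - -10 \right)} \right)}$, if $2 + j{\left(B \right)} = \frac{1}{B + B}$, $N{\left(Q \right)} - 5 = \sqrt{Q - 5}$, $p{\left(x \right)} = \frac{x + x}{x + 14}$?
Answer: $\frac{108613}{14} \approx 7758.1$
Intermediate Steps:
$p{\left(x \right)} = \frac{2 x}{14 + x}$
$N{\left(Q \right)} = 5 + \sqrt{-5 + Q}$ ($N{\left(Q \right)} = 5 + \sqrt{Q - 5} = 5 + \sqrt{-5 + Q}$)
$j{\left(B \right)} = -2 + \frac{1}{2 B}$ ($j{\left(B \right)} = -2 + \frac{1}{B + B} = -2 + \frac{1}{2 B}$)
$485 p{\left(-16 \right)} + j{\left(N{\left(-1 - -10 \right)} \right)} = 485 \cdot 2 \left(-16\right) \frac{1}{14 - 16} - \left(2 - \frac{1}{2 \left(5 + \sqrt{-5 - -9}\right)}\right) = 485 \cdot 2 \left(-16\right) \frac{1}{-2} - \left(2 - \frac{1}{2 \left(5 + \sqrt{-5 + \left(-1 + 10\right)}\right)}\right) = 485 \cdot 2 \left(-16\right) \left(- \frac{1}{2}\right) - \left(2 - \frac{1}{2 \left(5 + \sqrt{-5 + 9}\right)}\right) = 485 \cdot 16 - \left(2 - \frac{1}{2 \left(5 + \sqrt{4}\right)}\right) = 7760 - \left(2 - \frac{1}{2 \left(5 + 2\right)}\right) = 7760 - \left(2 - \frac{1}{2 \cdot 7}\right) = 7760 + \left(-2 + \frac{1}{2} \cdot \frac{1}{7}\right) = 7760 + \left(-2 + \frac{1}{14}\right) = 7760 - \frac{27}{14} = \frac{108613}{14}$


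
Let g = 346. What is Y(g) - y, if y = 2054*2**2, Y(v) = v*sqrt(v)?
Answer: -8216 + 346*sqrt(346) ≈ -1780.0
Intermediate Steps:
Y(v) = v**(3/2)
y = 8216 (y = 2054*4 = 8216)
Y(g) - y = 346**(3/2) - 1*8216 = 346*sqrt(346) - 8216 = -8216 + 346*sqrt(346)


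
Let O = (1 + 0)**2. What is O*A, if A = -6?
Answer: -6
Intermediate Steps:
O = 1 (O = 1**2 = 1)
O*A = 1*(-6) = -6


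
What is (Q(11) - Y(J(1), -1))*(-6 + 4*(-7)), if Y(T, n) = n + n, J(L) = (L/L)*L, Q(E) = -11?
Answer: 306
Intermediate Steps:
J(L) = L (J(L) = 1*L = L)
Y(T, n) = 2*n
(Q(11) - Y(J(1), -1))*(-6 + 4*(-7)) = (-11 - 2*(-1))*(-6 + 4*(-7)) = (-11 - 1*(-2))*(-6 - 28) = (-11 + 2)*(-34) = -9*(-34) = 306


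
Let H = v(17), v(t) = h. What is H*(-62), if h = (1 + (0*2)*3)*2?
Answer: -124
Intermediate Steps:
h = 2 (h = (1 + 0*3)*2 = (1 + 0)*2 = 1*2 = 2)
v(t) = 2
H = 2
H*(-62) = 2*(-62) = -124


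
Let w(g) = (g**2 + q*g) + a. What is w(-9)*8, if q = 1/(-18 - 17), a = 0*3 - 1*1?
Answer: 22472/35 ≈ 642.06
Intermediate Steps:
a = -1 (a = 0 - 1 = -1)
q = -1/35 (q = 1/(-35) = -1/35 ≈ -0.028571)
w(g) = -1 + g**2 - g/35 (w(g) = (g**2 - g/35) - 1 = -1 + g**2 - g/35)
w(-9)*8 = (-1 + (-9)**2 - 1/35*(-9))*8 = (-1 + 81 + 9/35)*8 = (2809/35)*8 = 22472/35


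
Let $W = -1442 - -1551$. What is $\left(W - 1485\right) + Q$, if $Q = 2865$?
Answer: $1489$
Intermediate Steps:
$W = 109$ ($W = -1442 + 1551 = 109$)
$\left(W - 1485\right) + Q = \left(109 - 1485\right) + 2865 = -1376 + 2865 = 1489$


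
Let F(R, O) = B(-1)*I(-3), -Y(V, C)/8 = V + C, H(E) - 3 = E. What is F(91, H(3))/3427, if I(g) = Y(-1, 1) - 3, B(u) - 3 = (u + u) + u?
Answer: 0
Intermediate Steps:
H(E) = 3 + E
B(u) = 3 + 3*u (B(u) = 3 + ((u + u) + u) = 3 + (2*u + u) = 3 + 3*u)
Y(V, C) = -8*C - 8*V (Y(V, C) = -8*(V + C) = -8*(C + V) = -8*C - 8*V)
I(g) = -3 (I(g) = (-8*1 - 8*(-1)) - 3 = (-8 + 8) - 3 = 0 - 3 = -3)
F(R, O) = 0 (F(R, O) = (3 + 3*(-1))*(-3) = (3 - 3)*(-3) = 0*(-3) = 0)
F(91, H(3))/3427 = 0/3427 = 0*(1/3427) = 0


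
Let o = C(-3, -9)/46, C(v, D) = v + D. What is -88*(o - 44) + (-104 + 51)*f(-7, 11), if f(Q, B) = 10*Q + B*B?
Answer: 27415/23 ≈ 1192.0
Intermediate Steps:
C(v, D) = D + v
f(Q, B) = B**2 + 10*Q (f(Q, B) = 10*Q + B**2 = B**2 + 10*Q)
o = -6/23 (o = (-9 - 3)/46 = -12*1/46 = -6/23 ≈ -0.26087)
-88*(o - 44) + (-104 + 51)*f(-7, 11) = -88*(-6/23 - 44) + (-104 + 51)*(11**2 + 10*(-7)) = -88*(-1018/23) - 53*(121 - 70) = 89584/23 - 53*51 = 89584/23 - 2703 = 27415/23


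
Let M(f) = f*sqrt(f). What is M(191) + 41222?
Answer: 41222 + 191*sqrt(191) ≈ 43862.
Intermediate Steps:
M(f) = f**(3/2)
M(191) + 41222 = 191**(3/2) + 41222 = 191*sqrt(191) + 41222 = 41222 + 191*sqrt(191)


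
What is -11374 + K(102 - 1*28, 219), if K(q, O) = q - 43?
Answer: -11343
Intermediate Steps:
K(q, O) = -43 + q
-11374 + K(102 - 1*28, 219) = -11374 + (-43 + (102 - 1*28)) = -11374 + (-43 + (102 - 28)) = -11374 + (-43 + 74) = -11374 + 31 = -11343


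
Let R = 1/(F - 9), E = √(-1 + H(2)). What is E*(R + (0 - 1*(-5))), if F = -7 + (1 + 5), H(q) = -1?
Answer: 49*I*√2/10 ≈ 6.9296*I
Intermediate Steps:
E = I*√2 (E = √(-1 - 1) = √(-2) = I*√2 ≈ 1.4142*I)
F = -1 (F = -7 + 6 = -1)
R = -⅒ (R = 1/(-1 - 9) = 1/(-10) = -⅒ ≈ -0.10000)
E*(R + (0 - 1*(-5))) = (I*√2)*(-⅒ + (0 - 1*(-5))) = (I*√2)*(-⅒ + (0 + 5)) = (I*√2)*(-⅒ + 5) = (I*√2)*(49/10) = 49*I*√2/10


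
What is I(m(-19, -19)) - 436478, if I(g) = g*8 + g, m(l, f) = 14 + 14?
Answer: -436226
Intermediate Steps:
m(l, f) = 28
I(g) = 9*g (I(g) = 8*g + g = 9*g)
I(m(-19, -19)) - 436478 = 9*28 - 436478 = 252 - 436478 = -436226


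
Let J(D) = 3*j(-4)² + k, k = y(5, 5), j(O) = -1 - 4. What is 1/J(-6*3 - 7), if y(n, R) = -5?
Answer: 1/70 ≈ 0.014286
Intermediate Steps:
j(O) = -5
k = -5
J(D) = 70 (J(D) = 3*(-5)² - 5 = 3*25 - 5 = 75 - 5 = 70)
1/J(-6*3 - 7) = 1/70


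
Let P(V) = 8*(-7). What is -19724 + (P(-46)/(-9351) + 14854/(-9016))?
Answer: -118788681203/6022044 ≈ -19726.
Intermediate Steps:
P(V) = -56
-19724 + (P(-46)/(-9351) + 14854/(-9016)) = -19724 + (-56/(-9351) + 14854/(-9016)) = -19724 + (-56*(-1/9351) + 14854*(-1/9016)) = -19724 + (56/9351 - 1061/644) = -19724 - 9885347/6022044 = -118788681203/6022044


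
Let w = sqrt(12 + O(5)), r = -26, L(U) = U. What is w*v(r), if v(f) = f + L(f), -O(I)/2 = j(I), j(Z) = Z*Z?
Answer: -52*I*sqrt(38) ≈ -320.55*I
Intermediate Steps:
j(Z) = Z**2
O(I) = -2*I**2
v(f) = 2*f (v(f) = f + f = 2*f)
w = I*sqrt(38) (w = sqrt(12 - 2*5**2) = sqrt(12 - 2*25) = sqrt(12 - 50) = sqrt(-38) = I*sqrt(38) ≈ 6.1644*I)
w*v(r) = (I*sqrt(38))*(2*(-26)) = (I*sqrt(38))*(-52) = -52*I*sqrt(38)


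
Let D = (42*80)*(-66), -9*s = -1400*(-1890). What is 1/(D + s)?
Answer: -1/515760 ≈ -1.9389e-6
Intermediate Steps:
s = -294000 (s = -(-1400)*(-1890)/9 = -⅑*2646000 = -294000)
D = -221760 (D = 3360*(-66) = -221760)
1/(D + s) = 1/(-221760 - 294000) = 1/(-515760) = -1/515760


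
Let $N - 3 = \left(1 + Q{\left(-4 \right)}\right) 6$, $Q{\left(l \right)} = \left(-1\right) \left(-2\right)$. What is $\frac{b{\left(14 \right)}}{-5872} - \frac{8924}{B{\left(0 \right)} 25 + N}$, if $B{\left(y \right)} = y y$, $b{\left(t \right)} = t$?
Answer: $- \frac{26201011}{61656} \approx -424.95$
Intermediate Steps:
$Q{\left(l \right)} = 2$
$N = 21$ ($N = 3 + \left(1 + 2\right) 6 = 3 + 3 \cdot 6 = 3 + 18 = 21$)
$B{\left(y \right)} = y^{2}$
$\frac{b{\left(14 \right)}}{-5872} - \frac{8924}{B{\left(0 \right)} 25 + N} = \frac{14}{-5872} - \frac{8924}{0^{2} \cdot 25 + 21} = 14 \left(- \frac{1}{5872}\right) - \frac{8924}{0 \cdot 25 + 21} = - \frac{7}{2936} - \frac{8924}{0 + 21} = - \frac{7}{2936} - \frac{8924}{21} = - \frac{26201011}{61656}$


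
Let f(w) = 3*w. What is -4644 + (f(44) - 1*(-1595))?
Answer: -2917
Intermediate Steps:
-4644 + (f(44) - 1*(-1595)) = -4644 + (3*44 - 1*(-1595)) = -4644 + (132 + 1595) = -4644 + 1727 = -2917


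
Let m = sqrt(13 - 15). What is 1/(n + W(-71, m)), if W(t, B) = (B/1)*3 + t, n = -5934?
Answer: -6005/36060043 - 3*I*sqrt(2)/36060043 ≈ -0.00016653 - 1.1765e-7*I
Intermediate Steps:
m = I*sqrt(2) (m = sqrt(-2) = I*sqrt(2) ≈ 1.4142*I)
W(t, B) = t + 3*B (W(t, B) = (B*1)*3 + t = B*3 + t = 3*B + t = t + 3*B)
1/(n + W(-71, m)) = 1/(-5934 + (-71 + 3*(I*sqrt(2)))) = 1/(-5934 + (-71 + 3*I*sqrt(2))) = 1/(-6005 + 3*I*sqrt(2))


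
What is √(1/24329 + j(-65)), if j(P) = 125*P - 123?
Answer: I*√4881993163439/24329 ≈ 90.818*I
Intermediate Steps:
j(P) = -123 + 125*P
√(1/24329 + j(-65)) = √(1/24329 + (-123 + 125*(-65))) = √(1/24329 + (-123 - 8125)) = √(1/24329 - 8248) = √(-200665591/24329) = I*√4881993163439/24329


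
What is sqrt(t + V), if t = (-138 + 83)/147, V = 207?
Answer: sqrt(91122)/21 ≈ 14.374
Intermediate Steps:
t = -55/147 (t = -55*1/147 = -55/147 ≈ -0.37415)
sqrt(t + V) = sqrt(-55/147 + 207) = sqrt(30374/147) = sqrt(91122)/21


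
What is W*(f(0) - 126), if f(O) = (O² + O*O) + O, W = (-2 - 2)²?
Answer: -2016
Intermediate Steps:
W = 16 (W = (-4)² = 16)
f(O) = O + 2*O² (f(O) = (O² + O²) + O = 2*O² + O = O + 2*O²)
W*(f(0) - 126) = 16*(0*(1 + 2*0) - 126) = 16*(0*(1 + 0) - 126) = 16*(0*1 - 126) = 16*(0 - 126) = 16*(-126) = -2016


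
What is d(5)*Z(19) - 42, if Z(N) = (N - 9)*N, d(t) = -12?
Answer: -2322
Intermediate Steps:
Z(N) = N*(-9 + N) (Z(N) = (-9 + N)*N = N*(-9 + N))
d(5)*Z(19) - 42 = -228*(-9 + 19) - 42 = -228*10 - 42 = -12*190 - 42 = -2280 - 42 = -2322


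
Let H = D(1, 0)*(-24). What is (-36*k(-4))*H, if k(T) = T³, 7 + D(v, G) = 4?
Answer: 165888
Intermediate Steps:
D(v, G) = -3 (D(v, G) = -7 + 4 = -3)
H = 72 (H = -3*(-24) = 72)
(-36*k(-4))*H = -36*(-4)³*72 = -36*(-64)*72 = 2304*72 = 165888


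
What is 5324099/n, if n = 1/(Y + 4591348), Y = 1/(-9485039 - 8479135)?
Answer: 439130484225179812549/17964174 ≈ 2.4445e+13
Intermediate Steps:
Y = -1/17964174 (Y = 1/(-17964174) = -1/17964174 ≈ -5.5666e-8)
n = 17964174/82479774366551 (n = 1/(-1/17964174 + 4591348) = 1/(82479774366551/17964174) = 17964174/82479774366551 ≈ 2.1780e-7)
5324099/n = 5324099/(17964174/82479774366551) = 5324099*(82479774366551/17964174) = 439130484225179812549/17964174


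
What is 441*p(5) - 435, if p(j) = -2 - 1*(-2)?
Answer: -435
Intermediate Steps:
p(j) = 0 (p(j) = -2 + 2 = 0)
441*p(5) - 435 = 441*0 - 435 = 0 - 435 = -435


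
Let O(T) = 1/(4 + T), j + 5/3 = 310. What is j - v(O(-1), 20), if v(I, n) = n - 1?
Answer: 868/3 ≈ 289.33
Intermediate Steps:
j = 925/3 (j = -5/3 + 310 = 925/3 ≈ 308.33)
v(I, n) = -1 + n
j - v(O(-1), 20) = 925/3 - (-1 + 20) = 925/3 - 1*19 = 925/3 - 19 = 868/3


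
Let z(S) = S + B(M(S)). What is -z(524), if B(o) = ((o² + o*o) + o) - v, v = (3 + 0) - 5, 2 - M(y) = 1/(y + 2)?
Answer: -37073401/69169 ≈ -535.98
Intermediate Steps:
M(y) = 2 - 1/(2 + y) (M(y) = 2 - 1/(y + 2) = 2 - 1/(2 + y))
v = -2 (v = 3 - 5 = -2)
B(o) = 2 + o + 2*o² (B(o) = ((o² + o*o) + o) - 1*(-2) = ((o² + o²) + o) + 2 = (2*o² + o) + 2 = (o + 2*o²) + 2 = 2 + o + 2*o²)
z(S) = 2 + S + (3 + 2*S)/(2 + S) + 2*(3 + 2*S)²/(2 + S)² (z(S) = S + (2 + (3 + 2*S)/(2 + S) + 2*((3 + 2*S)/(2 + S))²) = S + (2 + (3 + 2*S)/(2 + S) + 2*((3 + 2*S)²/(2 + S)²)) = S + (2 + (3 + 2*S)/(2 + S) + 2*(3 + 2*S)²/(2 + S)²) = 2 + S + (3 + 2*S)/(2 + S) + 2*(3 + 2*S)²/(2 + S)²)
-z(524) = -(32 + 524³ + 16*524² + 43*524)/(4 + 524² + 4*524) = -(32 + 143877824 + 16*274576 + 22532)/(4 + 274576 + 2096) = -(32 + 143877824 + 4393216 + 22532)/276676 = -148293604/276676 = -1*37073401/69169 = -37073401/69169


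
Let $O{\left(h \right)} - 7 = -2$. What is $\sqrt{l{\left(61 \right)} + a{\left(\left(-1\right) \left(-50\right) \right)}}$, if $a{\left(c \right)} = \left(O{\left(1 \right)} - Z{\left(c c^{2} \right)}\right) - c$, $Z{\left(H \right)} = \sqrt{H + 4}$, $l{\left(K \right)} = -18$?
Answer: $\sqrt{-63 - 2 \sqrt{31251}} \approx 20.41 i$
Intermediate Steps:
$O{\left(h \right)} = 5$ ($O{\left(h \right)} = 7 - 2 = 5$)
$Z{\left(H \right)} = \sqrt{4 + H}$
$a{\left(c \right)} = 5 - c - \sqrt{4 + c^{3}}$ ($a{\left(c \right)} = \left(5 - \sqrt{4 + c c^{2}}\right) - c = \left(5 - \sqrt{4 + c^{3}}\right) - c = 5 - c - \sqrt{4 + c^{3}}$)
$\sqrt{l{\left(61 \right)} + a{\left(\left(-1\right) \left(-50\right) \right)}} = \sqrt{-18 - \left(-5 + 50 + \sqrt{4 + \left(\left(-1\right) \left(-50\right)\right)^{3}}\right)} = \sqrt{-18 - \left(45 + \sqrt{4 + 50^{3}}\right)} = \sqrt{-18 - \left(45 + \sqrt{4 + 125000}\right)} = \sqrt{-18 - \left(45 + \sqrt{125004}\right)} = \sqrt{-18 - \left(45 + 2 \sqrt{31251}\right)} = \sqrt{-63 - 2 \sqrt{31251}}$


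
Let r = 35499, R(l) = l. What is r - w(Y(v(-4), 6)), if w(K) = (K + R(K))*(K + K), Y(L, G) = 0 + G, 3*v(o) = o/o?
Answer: 35355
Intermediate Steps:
v(o) = ⅓ (v(o) = (o/o)/3 = (⅓)*1 = ⅓)
Y(L, G) = G
w(K) = 4*K² (w(K) = (K + K)*(K + K) = (2*K)*(2*K) = 4*K²)
r - w(Y(v(-4), 6)) = 35499 - 4*6² = 35499 - 4*36 = 35499 - 1*144 = 35499 - 144 = 35355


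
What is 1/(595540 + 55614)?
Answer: 1/651154 ≈ 1.5357e-6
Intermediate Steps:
1/(595540 + 55614) = 1/651154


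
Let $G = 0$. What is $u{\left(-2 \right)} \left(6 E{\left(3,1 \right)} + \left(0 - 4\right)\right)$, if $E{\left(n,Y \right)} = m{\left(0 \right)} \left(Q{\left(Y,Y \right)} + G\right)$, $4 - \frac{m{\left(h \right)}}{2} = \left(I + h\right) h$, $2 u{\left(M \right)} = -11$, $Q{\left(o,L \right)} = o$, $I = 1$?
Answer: $-242$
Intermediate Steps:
$u{\left(M \right)} = - \frac{11}{2}$ ($u{\left(M \right)} = \frac{1}{2} \left(-11\right) = - \frac{11}{2}$)
$m{\left(h \right)} = 8 - 2 h \left(1 + h\right)$ ($m{\left(h \right)} = 8 - 2 \left(1 + h\right) h = 8 - 2 h \left(1 + h\right)$)
$E{\left(n,Y \right)} = 8 Y$ ($E{\left(n,Y \right)} = \left(8 - 0 - 2 \cdot 0^{2}\right) \left(Y + 0\right) = \left(8 + 0 - 0\right) Y = \left(8 + 0 + 0\right) Y = 8 Y$)
$u{\left(-2 \right)} \left(6 E{\left(3,1 \right)} + \left(0 - 4\right)\right) = - \frac{11 \left(6 \cdot 8 \cdot 1 + \left(0 - 4\right)\right)}{2} = - \frac{11 \left(6 \cdot 8 - 4\right)}{2} = - \frac{11 \left(48 - 4\right)}{2} = \left(- \frac{11}{2}\right) 44 = -242$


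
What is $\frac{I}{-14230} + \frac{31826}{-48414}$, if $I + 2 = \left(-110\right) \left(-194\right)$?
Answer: $- \frac{371485478}{172232805} \approx -2.1569$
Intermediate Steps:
$I = 21338$ ($I = -2 - -21340 = -2 + 21340 = 21338$)
$\frac{I}{-14230} + \frac{31826}{-48414} = \frac{21338}{-14230} + \frac{31826}{-48414} = 21338 \left(- \frac{1}{14230}\right) + 31826 \left(- \frac{1}{48414}\right) = - \frac{10669}{7115} - \frac{15913}{24207} = - \frac{371485478}{172232805}$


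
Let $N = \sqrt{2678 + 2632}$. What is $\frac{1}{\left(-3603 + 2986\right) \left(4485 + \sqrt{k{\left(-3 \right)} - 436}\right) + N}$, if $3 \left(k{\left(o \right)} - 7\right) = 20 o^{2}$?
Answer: $\frac{1}{3 \left(-922415 + \sqrt{590} - 617 i \sqrt{41}\right)} \approx -3.6137 \cdot 10^{-7} + 1.5478 \cdot 10^{-9} i$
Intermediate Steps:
$k{\left(o \right)} = 7 + \frac{20 o^{2}}{3}$
$N = 3 \sqrt{590}$ ($N = \sqrt{5310} = 3 \sqrt{590} \approx 72.87$)
$\frac{1}{\left(-3603 + 2986\right) \left(4485 + \sqrt{k{\left(-3 \right)} - 436}\right) + N} = \frac{1}{\left(-3603 + 2986\right) \left(4485 + \sqrt{\left(7 + \frac{20 \left(-3\right)^{2}}{3}\right) - 436}\right) + 3 \sqrt{590}} = \frac{1}{- 617 \left(4485 + \sqrt{\left(7 + \frac{20}{3} \cdot 9\right) - 436}\right) + 3 \sqrt{590}} = \frac{1}{- 617 \left(4485 + \sqrt{\left(7 + 60\right) - 436}\right) + 3 \sqrt{590}} = \frac{1}{- 617 \left(4485 + \sqrt{67 - 436}\right) + 3 \sqrt{590}} = \frac{1}{- 617 \left(4485 + \sqrt{-369}\right) + 3 \sqrt{590}} = \frac{1}{- 617 \left(4485 + 3 i \sqrt{41}\right) + 3 \sqrt{590}} = \frac{1}{\left(-2767245 - 1851 i \sqrt{41}\right) + 3 \sqrt{590}} = \frac{1}{-2767245 + 3 \sqrt{590} - 1851 i \sqrt{41}}$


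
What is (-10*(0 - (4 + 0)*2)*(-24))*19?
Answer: -36480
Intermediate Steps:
(-10*(0 - (4 + 0)*2)*(-24))*19 = (-10*(0 - 4*2)*(-24))*19 = (-10*(0 - 1*8)*(-24))*19 = (-10*(0 - 8)*(-24))*19 = (-10*(-8)*(-24))*19 = (80*(-24))*19 = -1920*19 = -36480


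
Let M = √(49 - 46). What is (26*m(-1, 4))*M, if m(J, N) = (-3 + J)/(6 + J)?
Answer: -104*√3/5 ≈ -36.027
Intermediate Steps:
m(J, N) = (-3 + J)/(6 + J)
M = √3 ≈ 1.7320
(26*m(-1, 4))*M = (26*((-3 - 1)/(6 - 1)))*√3 = (26*(-4/5))*√3 = (26*((⅕)*(-4)))*√3 = (26*(-⅘))*√3 = -104*√3/5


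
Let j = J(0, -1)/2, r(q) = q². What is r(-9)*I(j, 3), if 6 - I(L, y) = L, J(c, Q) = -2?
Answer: 567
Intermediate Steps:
j = -1 (j = -2/2 = -2*½ = -1)
I(L, y) = 6 - L
r(-9)*I(j, 3) = (-9)²*(6 - 1*(-1)) = 81*(6 + 1) = 81*7 = 567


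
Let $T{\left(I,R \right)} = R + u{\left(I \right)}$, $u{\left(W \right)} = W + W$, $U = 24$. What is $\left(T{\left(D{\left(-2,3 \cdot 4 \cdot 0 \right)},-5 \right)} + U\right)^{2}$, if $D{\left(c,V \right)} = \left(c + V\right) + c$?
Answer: $121$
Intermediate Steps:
$u{\left(W \right)} = 2 W$
$D{\left(c,V \right)} = V + 2 c$ ($D{\left(c,V \right)} = \left(V + c\right) + c = V + 2 c$)
$T{\left(I,R \right)} = R + 2 I$
$\left(T{\left(D{\left(-2,3 \cdot 4 \cdot 0 \right)},-5 \right)} + U\right)^{2} = \left(\left(-5 + 2 \left(3 \cdot 4 \cdot 0 + 2 \left(-2\right)\right)\right) + 24\right)^{2} = \left(\left(-5 + 2 \left(12 \cdot 0 - 4\right)\right) + 24\right)^{2} = \left(\left(-5 + 2 \left(0 - 4\right)\right) + 24\right)^{2} = \left(\left(-5 + 2 \left(-4\right)\right) + 24\right)^{2} = \left(\left(-5 - 8\right) + 24\right)^{2} = \left(-13 + 24\right)^{2} = 11^{2} = 121$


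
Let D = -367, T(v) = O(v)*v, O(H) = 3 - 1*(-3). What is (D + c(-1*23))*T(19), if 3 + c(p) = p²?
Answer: 18126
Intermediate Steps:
O(H) = 6 (O(H) = 3 + 3 = 6)
T(v) = 6*v
c(p) = -3 + p²
(D + c(-1*23))*T(19) = (-367 + (-3 + (-1*23)²))*(6*19) = (-367 + (-3 + (-23)²))*114 = (-367 + (-3 + 529))*114 = (-367 + 526)*114 = 159*114 = 18126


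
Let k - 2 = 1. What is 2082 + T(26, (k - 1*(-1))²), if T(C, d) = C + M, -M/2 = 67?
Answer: 1974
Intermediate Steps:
M = -134 (M = -2*67 = -134)
k = 3 (k = 2 + 1 = 3)
T(C, d) = -134 + C (T(C, d) = C - 134 = -134 + C)
2082 + T(26, (k - 1*(-1))²) = 2082 + (-134 + 26) = 2082 - 108 = 1974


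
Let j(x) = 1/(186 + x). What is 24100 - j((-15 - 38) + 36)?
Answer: 4072899/169 ≈ 24100.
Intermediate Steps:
24100 - j((-15 - 38) + 36) = 24100 - 1/(186 + ((-15 - 38) + 36)) = 24100 - 1/(186 + (-53 + 36)) = 24100 - 1/(186 - 17) = 24100 - 1/169 = 4072899/169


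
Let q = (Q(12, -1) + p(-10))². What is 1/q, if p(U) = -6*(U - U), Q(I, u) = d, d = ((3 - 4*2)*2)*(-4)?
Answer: 1/1600 ≈ 0.00062500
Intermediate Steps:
d = 40 (d = ((3 - 8)*2)*(-4) = -5*2*(-4) = -10*(-4) = 40)
Q(I, u) = 40
p(U) = 0 (p(U) = -6*0 = 0)
q = 1600 (q = (40 + 0)² = 40² = 1600)
1/q = 1/1600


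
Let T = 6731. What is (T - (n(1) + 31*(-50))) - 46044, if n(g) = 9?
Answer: -37772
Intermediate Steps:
(T - (n(1) + 31*(-50))) - 46044 = (6731 - (9 + 31*(-50))) - 46044 = (6731 - (9 - 1550)) - 46044 = (6731 - 1*(-1541)) - 46044 = (6731 + 1541) - 46044 = 8272 - 46044 = -37772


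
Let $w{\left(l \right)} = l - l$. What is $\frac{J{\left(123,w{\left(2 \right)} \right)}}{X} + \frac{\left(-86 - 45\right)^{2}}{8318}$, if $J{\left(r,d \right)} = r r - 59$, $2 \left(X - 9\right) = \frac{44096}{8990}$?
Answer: $\frac{564341839819}{428202322} \approx 1317.9$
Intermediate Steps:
$X = \frac{51479}{4495}$ ($X = 9 + \frac{44096 \cdot \frac{1}{8990}}{2} = 9 + \frac{1}{2} \cdot \frac{22048}{4495} = 9 + \frac{11024}{4495} = \frac{51479}{4495} \approx 11.452$)
$w{\left(l \right)} = 0$
$J{\left(r,d \right)} = -59 + r^{2}$ ($J{\left(r,d \right)} = r^{2} - 59 = -59 + r^{2}$)
$\frac{J{\left(123,w{\left(2 \right)} \right)}}{X} + \frac{\left(-86 - 45\right)^{2}}{8318} = \frac{-59 + 123^{2}}{\frac{51479}{4495}} + \frac{\left(-86 - 45\right)^{2}}{8318} = \left(-59 + 15129\right) \frac{4495}{51479} + \left(-131\right)^{2} \cdot \frac{1}{8318} = 15070 \cdot \frac{4495}{51479} + 17161 \cdot \frac{1}{8318} = \frac{67739650}{51479} + \frac{17161}{8318} = \frac{564341839819}{428202322}$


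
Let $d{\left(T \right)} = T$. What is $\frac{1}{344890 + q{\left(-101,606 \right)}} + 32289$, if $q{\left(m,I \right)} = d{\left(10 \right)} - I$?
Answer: $\frac{11116908967}{344294} \approx 32289.0$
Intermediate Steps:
$q{\left(m,I \right)} = 10 - I$
$\frac{1}{344890 + q{\left(-101,606 \right)}} + 32289 = \frac{1}{344890 + \left(10 - 606\right)} + 32289 = \frac{1}{344890 - 596} + 32289 = \frac{1}{344294} + 32289 = \frac{11116908967}{344294}$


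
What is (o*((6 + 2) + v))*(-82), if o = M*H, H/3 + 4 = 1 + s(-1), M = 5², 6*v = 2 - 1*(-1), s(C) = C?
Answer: 209100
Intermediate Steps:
v = ½ (v = (2 - 1*(-1))/6 = (2 + 1)/6 = (⅙)*3 = ½ ≈ 0.50000)
M = 25
H = -12 (H = -12 + 3*(1 - 1) = -12 + 3*0 = -12 + 0 = -12)
o = -300 (o = 25*(-12) = -300)
(o*((6 + 2) + v))*(-82) = -300*((6 + 2) + ½)*(-82) = -300*(8 + ½)*(-82) = -300*17/2*(-82) = -2550*(-82) = 209100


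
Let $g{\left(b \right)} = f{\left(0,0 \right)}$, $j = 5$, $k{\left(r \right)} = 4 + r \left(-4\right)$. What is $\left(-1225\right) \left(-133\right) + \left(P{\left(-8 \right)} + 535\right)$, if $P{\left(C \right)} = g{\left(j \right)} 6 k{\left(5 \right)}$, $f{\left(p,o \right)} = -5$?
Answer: $163940$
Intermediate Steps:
$k{\left(r \right)} = 4 - 4 r$
$g{\left(b \right)} = -5$
$P{\left(C \right)} = 480$ ($P{\left(C \right)} = \left(-5\right) 6 \left(4 - 20\right) = - 30 \left(4 - 20\right) = \left(-30\right) \left(-16\right) = 480$)
$\left(-1225\right) \left(-133\right) + \left(P{\left(-8 \right)} + 535\right) = \left(-1225\right) \left(-133\right) + \left(480 + 535\right) = 162925 + 1015 = 163940$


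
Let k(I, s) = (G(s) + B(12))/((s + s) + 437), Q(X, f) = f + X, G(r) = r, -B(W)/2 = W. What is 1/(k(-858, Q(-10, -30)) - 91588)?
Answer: -357/32696980 ≈ -1.0918e-5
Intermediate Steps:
B(W) = -2*W
Q(X, f) = X + f
k(I, s) = (-24 + s)/(437 + 2*s) (k(I, s) = (s - 2*12)/((s + s) + 437) = (s - 24)/(2*s + 437) = (-24 + s)/(437 + 2*s))
1/(k(-858, Q(-10, -30)) - 91588) = 1/((-24 + (-10 - 30))/(437 + 2*(-10 - 30)) - 91588) = 1/((-24 - 40)/(437 + 2*(-40)) - 91588) = 1/(-64/(437 - 80) - 91588) = 1/(-64/357 - 91588) = 1/(-32696980/357) = -357/32696980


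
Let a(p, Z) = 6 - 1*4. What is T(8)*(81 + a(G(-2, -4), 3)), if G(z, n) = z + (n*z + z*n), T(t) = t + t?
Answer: 1328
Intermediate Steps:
T(t) = 2*t
G(z, n) = z + 2*n*z (G(z, n) = z + (n*z + n*z) = z + 2*n*z)
a(p, Z) = 2 (a(p, Z) = 6 - 4 = 2)
T(8)*(81 + a(G(-2, -4), 3)) = (2*8)*(81 + 2) = 16*83 = 1328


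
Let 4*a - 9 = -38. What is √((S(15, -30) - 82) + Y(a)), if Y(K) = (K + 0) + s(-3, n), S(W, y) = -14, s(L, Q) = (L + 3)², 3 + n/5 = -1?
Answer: I*√413/2 ≈ 10.161*I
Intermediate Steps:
a = -29/4 (a = 9/4 + (¼)*(-38) = 9/4 - 19/2 = -29/4 ≈ -7.2500)
n = -20 (n = -15 + 5*(-1) = -15 - 5 = -20)
s(L, Q) = (3 + L)²
Y(K) = K (Y(K) = (K + 0) + (3 - 3)² = K + 0² = K + 0 = K)
√((S(15, -30) - 82) + Y(a)) = √((-14 - 82) - 29/4) = √(-96 - 29/4) = √(-413/4) = I*√413/2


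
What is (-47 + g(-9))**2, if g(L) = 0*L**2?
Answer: 2209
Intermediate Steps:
g(L) = 0
(-47 + g(-9))**2 = (-47 + 0)**2 = (-47)**2 = 2209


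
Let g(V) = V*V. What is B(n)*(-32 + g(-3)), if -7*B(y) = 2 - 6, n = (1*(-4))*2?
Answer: -92/7 ≈ -13.143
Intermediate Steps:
n = -8 (n = -4*2 = -8)
g(V) = V**2
B(y) = 4/7 (B(y) = -(2 - 6)/7 = -1/7*(-4) = 4/7)
B(n)*(-32 + g(-3)) = 4*(-32 + (-3)**2)/7 = 4*(-32 + 9)/7 = (4/7)*(-23) = -92/7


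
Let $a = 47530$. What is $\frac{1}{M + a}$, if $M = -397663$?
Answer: $- \frac{1}{350133} \approx -2.8561 \cdot 10^{-6}$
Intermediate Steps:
$\frac{1}{M + a} = \frac{1}{-397663 + 47530} = \frac{1}{-350133} = - \frac{1}{350133}$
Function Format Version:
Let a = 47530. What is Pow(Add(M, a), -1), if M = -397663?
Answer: Rational(-1, 350133) ≈ -2.8561e-6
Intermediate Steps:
Pow(Add(M, a), -1) = Pow(Add(-397663, 47530), -1) = Pow(-350133, -1) = Rational(-1, 350133)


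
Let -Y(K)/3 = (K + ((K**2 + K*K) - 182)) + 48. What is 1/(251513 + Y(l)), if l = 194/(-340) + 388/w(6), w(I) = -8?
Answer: 7225/1716766034 ≈ 4.2085e-6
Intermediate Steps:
l = -4171/85 (l = 194/(-340) + 388/(-8) = 194*(-1/340) + 388*(-1/8) = -97/170 - 97/2 = -4171/85 ≈ -49.071)
Y(K) = 402 - 6*K**2 - 3*K (Y(K) = -3*((K + ((K**2 + K*K) - 182)) + 48) = -3*((K + ((K**2 + K**2) - 182)) + 48) = -3*((K + (2*K**2 - 182)) + 48) = -3*((K + (-182 + 2*K**2)) + 48) = -3*((-182 + K + 2*K**2) + 48) = -3*(-134 + K + 2*K**2) = 402 - 6*K**2 - 3*K)
1/(251513 + Y(l)) = 1/(251513 + (402 - 6*(-4171/85)**2 - 3*(-4171/85))) = 1/(251513 + (402 - 6*17397241/7225 + 12513/85)) = 1/(251513 + (402 - 104383446/7225 + 12513/85)) = 1/(251513 - 100415391/7225) = 1/(1716766034/7225) = 7225/1716766034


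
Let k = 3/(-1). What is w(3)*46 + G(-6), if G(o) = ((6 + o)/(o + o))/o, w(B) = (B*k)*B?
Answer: -1242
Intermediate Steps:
k = -3 (k = 3*(-1) = -3)
w(B) = -3*B**2 (w(B) = (B*(-3))*B = (-3*B)*B = -3*B**2)
G(o) = (6 + o)/(2*o**2) (G(o) = ((6 + o)/((2*o)))/o = ((6 + o)*(1/(2*o)))/o = ((6 + o)/(2*o))/o = (6 + o)/(2*o**2))
w(3)*46 + G(-6) = -3*3**2*46 + (1/2)*(6 - 6)/(-6)**2 = -3*9*46 + (1/2)*(1/36)*0 = -27*46 + 0 = -1242 + 0 = -1242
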